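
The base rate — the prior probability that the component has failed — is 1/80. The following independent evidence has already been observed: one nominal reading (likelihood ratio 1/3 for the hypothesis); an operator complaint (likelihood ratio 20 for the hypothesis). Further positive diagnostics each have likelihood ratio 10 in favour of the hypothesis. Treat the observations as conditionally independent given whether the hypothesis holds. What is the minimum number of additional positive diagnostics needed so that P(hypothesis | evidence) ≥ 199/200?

4

Prior odds = 0.0125/0.9875 = 1/79.
Combined Bayes factor of the evidence already in hand = (1/3) × 20 = 20/3.
Odds after that evidence = (1/79) × 20/3 = 20/237.
Target odds = 0.995/0.005 = 199.
Need 10ⁿ ≥ 199 ÷ (20/237) = 2358.15.
10³ = 1000 falls short of 2358.15 but 10⁴ = 10000 reaches it, so n = 4.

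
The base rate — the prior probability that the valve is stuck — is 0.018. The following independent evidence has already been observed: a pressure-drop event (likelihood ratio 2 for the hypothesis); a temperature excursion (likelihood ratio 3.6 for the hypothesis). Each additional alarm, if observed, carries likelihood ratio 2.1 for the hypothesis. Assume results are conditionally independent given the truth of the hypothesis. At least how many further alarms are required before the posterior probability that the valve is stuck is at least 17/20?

6

Prior odds = 0.018/0.982 = 9/491.
Combined Bayes factor of the evidence already in hand = 2 × 3.6 = 7.2.
Odds after that evidence = (9/491) × 7.2 = 324/2455.
Target odds = 0.85/0.15 = 17/3.
Need 2.1ⁿ ≥ 17/3 ÷ (324/2455) = 41735/972.
2.1⁵ = 4084101/100000 falls short of 41735/972 but 2.1⁶ = 85766121/1000000 reaches it, so n = 6.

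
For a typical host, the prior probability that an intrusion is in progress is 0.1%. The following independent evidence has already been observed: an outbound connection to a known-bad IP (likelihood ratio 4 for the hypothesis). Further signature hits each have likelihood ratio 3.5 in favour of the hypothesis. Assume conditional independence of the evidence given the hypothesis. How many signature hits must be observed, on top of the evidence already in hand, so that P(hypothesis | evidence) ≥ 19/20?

Prior odds = 0.001/0.999 = 1/999.
Bayes factor of the evidence already in hand = 4.
Odds after that evidence = (1/999) × 4 = 4/999.
Target odds = 0.95/0.05 = 19.
Need 3.5ⁿ ≥ 19 ÷ (4/999) = 4745.25.
3.5⁶ = 1838.265625 falls short of 4745.25 but 3.5⁷ = 823543/128 reaches it, so n = 7.

7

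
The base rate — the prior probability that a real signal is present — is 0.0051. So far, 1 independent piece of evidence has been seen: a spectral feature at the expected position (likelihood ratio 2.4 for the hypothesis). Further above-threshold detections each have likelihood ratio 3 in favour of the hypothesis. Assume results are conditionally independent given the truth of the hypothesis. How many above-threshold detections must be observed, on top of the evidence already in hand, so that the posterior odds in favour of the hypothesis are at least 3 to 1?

6

Prior odds = 0.0051/0.9949 = 51/9949.
Bayes factor of the evidence already in hand = 2.4.
Odds after that evidence = (51/9949) × 2.4 = 612/49745.
Target odds = 3.
Need 3ⁿ ≥ 3 ÷ (612/49745) = 49745/204.
3⁵ = 243 falls short of 49745/204 but 3⁶ = 729 reaches it, so n = 6.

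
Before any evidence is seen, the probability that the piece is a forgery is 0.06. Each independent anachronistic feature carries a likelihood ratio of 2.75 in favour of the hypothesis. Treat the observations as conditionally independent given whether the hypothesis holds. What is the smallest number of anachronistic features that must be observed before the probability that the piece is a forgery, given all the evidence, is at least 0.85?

Prior odds = 0.06/0.94 = 3/47.
Likelihood ratio per anachronistic feature = 2.75.
Target posterior odds = 0.85/0.15 = 17/3.
Need (3/47) × 2.75ⁿ ≥ 17/3, i.e. 2.75ⁿ ≥ 799/9.
2.75⁴ = 57.19140625 falls short of 799/9 but 2.75⁵ = 161051/1024 reaches it, so n = 5.

5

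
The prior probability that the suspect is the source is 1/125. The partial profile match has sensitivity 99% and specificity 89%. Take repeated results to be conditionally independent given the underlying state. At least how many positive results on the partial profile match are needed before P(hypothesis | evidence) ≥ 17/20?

3

Prior odds = 0.008/0.992 = 1/124.
False-positive rate = 1 − 0.89 = 0.11; likelihood ratio of a positive = 0.99/0.11 = 9.
Target posterior odds = 0.85/0.15 = 17/3.
Require 9ⁿ ≥ 17/3 ÷ (1/124) = 2108/3.
9² = 81 falls short of 2108/3 but 9³ = 729 reaches it, so n = 3.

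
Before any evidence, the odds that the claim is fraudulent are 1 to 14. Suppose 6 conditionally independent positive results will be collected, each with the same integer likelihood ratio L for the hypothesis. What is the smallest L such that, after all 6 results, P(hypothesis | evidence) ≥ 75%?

Prior odds = 1/14.
Target odds = 0.75/0.25 = 3.
Need L⁶ ≥ 3 ÷ (1/14) = 42.
1⁶ = 1 < 42 ≤ 64 = 2⁶, so L = 2.

2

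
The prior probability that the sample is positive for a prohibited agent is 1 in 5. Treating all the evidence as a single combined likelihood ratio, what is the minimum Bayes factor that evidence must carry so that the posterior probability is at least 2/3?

8

Prior odds = 0.2/0.8 = 0.25.
Target odds = (2/3)/(1/3) = 2.
Required Bayes factor = 2 ÷ 0.25 = 8.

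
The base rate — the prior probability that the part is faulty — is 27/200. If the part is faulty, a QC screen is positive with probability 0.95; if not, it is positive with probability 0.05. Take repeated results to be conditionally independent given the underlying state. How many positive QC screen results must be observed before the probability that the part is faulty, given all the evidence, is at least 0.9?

2

Prior odds: 0.135 ÷ 0.865 = 27/173.
Likelihood ratio of a positive = 0.95/0.05 = 19.
Target odds: 0.9 ÷ 0.1 = 9.
Require 19ⁿ ≥ 9 ÷ (27/173) = 173/3.
19¹ = 19 falls short of 173/3 but 19² = 361 reaches it, so n = 2.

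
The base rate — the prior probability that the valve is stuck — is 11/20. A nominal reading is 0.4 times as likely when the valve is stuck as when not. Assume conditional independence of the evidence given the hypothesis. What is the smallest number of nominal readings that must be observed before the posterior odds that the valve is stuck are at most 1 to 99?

6

Prior odds = 0.55/0.45 = 11/9.
Likelihood ratio per nominal reading = 0.4.
Target odds = 1/99.
Require 0.4ⁿ ≤ 1/99 ÷ (11/9) = 1/121.
0.4⁵ = 0.01024 is still above 1/121 but 0.4⁶ = 64/15625 is at or below it, so n = 6.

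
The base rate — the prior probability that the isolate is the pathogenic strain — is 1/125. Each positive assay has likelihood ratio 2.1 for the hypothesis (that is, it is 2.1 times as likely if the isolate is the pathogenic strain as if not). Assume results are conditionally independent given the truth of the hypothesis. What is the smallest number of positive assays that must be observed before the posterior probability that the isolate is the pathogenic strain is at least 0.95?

Prior odds = 0.008/0.992 = 1/124.
Likelihood ratio per positive assay = 2.1.
Target odds: 0.95 ÷ 0.05 = 19.
Require 2.1ⁿ ≥ 19 ÷ (1/124) = 2356.
2.1¹⁰ ≈1667.99 falls short of 2356 but 2.1¹¹ ≈3502.78 reaches it, so n = 11.

11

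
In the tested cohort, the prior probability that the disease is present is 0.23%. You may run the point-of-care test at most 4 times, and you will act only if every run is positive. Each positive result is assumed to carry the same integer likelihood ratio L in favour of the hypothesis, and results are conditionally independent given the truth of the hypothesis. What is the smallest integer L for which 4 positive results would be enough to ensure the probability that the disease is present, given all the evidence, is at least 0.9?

Prior odds = 0.0023/0.9977 = 23/9977.
Target odds = 0.9/0.1 = 9.
Need L⁴ ≥ 9 ÷ (23/9977) = 89793/23.
7⁴ = 2401 < 89793/23 ≤ 4096 = 8⁴, so L = 8.

8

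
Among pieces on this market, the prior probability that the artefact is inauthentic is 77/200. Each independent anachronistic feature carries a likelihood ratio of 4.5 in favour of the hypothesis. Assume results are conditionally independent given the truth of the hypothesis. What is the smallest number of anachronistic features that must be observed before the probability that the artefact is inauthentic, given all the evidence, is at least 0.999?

5

Prior odds = 0.385/0.615 = 77/123.
Likelihood ratio per anachronistic feature = 4.5.
Target posterior odds = 0.999/0.001 = 999.
Require 4.5ⁿ ≥ 999 ÷ (77/123) = 122877/77.
4.5⁴ = 410.0625 falls short of 122877/77 but 4.5⁵ = 1845.28125 reaches it, so n = 5.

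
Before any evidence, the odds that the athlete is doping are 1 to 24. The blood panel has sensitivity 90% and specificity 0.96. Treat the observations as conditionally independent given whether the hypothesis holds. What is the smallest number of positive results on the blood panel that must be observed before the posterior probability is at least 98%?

Prior odds = 1/24.
False-positive rate = 1 − 0.96 = 0.04; likelihood ratio of a positive = 0.9/0.04 = 22.5.
Target posterior odds = 0.98/0.02 = 49.
Require 22.5ⁿ ≥ 49 ÷ (1/24) = 1176.
22.5² = 506.25 falls short of 1176 but 22.5³ = 11390.625 reaches it, so n = 3.

3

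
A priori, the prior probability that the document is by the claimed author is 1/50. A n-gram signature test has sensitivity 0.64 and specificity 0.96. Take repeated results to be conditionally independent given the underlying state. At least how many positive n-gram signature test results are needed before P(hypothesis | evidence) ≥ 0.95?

3

Prior odds: 0.02 ÷ 0.98 = 1/49.
False-positive rate = 1 − 0.96 = 0.04; likelihood ratio of a positive = 0.64/0.04 = 16.
Target posterior odds = 0.95/0.05 = 19.
Need (1/49) × 16ⁿ ≥ 19, i.e. 16ⁿ ≥ 931.
16² = 256 falls short of 931 but 16³ = 4096 reaches it, so n = 3.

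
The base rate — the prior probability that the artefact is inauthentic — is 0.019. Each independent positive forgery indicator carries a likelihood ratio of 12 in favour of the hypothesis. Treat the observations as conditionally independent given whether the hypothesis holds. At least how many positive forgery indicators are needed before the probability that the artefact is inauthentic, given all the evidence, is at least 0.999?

5

Prior odds = 0.019/0.981 = 19/981.
Likelihood ratio per positive forgery indicator = 12.
Target odds: 0.999 ÷ 0.001 = 999.
Need (19/981) × 12ⁿ ≥ 999, i.e. 12ⁿ ≥ 980019/19.
12⁴ = 20736 falls short of 980019/19 but 12⁵ = 248832 reaches it, so n = 5.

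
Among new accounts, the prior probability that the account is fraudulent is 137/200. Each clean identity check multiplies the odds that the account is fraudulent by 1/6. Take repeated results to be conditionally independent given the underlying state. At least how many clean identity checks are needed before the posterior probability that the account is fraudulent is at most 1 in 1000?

Prior odds: 0.685 ÷ 0.315 = 137/63.
Likelihood ratio per clean identity check = 1/6.
Target posterior odds = 0.001/0.999 = 1/999.
Need (137/63) × (1/6)ⁿ ≤ 1/999, i.e. (1/6)ⁿ ≤ 7/15207.
(1/6)⁴ = 1/1296 is still above 7/15207 but (1/6)⁵ = 1/7776 is at or below it, so n = 5.

5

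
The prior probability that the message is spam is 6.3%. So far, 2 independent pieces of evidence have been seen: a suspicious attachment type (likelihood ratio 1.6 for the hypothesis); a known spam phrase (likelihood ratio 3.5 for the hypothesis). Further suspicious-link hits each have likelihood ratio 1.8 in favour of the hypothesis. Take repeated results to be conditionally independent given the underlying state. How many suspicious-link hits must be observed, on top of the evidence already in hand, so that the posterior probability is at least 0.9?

Prior odds = 0.063/0.937 = 63/937.
Combined Bayes factor of the evidence already in hand = 1.6 × 3.5 = 5.6.
Odds after that evidence = (63/937) × 5.6 = 1764/4685.
Target odds = 0.9/0.1 = 9.
Need 1.8ⁿ ≥ 9 ÷ (1764/4685) = 4685/196.
1.8⁵ = 18.89568 falls short of 4685/196 but 1.8⁶ = 531441/15625 reaches it, so n = 6.

6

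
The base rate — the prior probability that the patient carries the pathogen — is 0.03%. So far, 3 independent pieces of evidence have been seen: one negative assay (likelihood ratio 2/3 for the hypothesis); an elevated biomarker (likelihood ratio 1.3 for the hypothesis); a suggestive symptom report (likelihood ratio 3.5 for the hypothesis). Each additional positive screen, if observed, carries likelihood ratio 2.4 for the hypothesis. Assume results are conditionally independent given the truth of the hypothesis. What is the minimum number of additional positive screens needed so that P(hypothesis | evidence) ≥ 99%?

Prior odds = 0.0003/0.9997 = 3/9997.
Combined Bayes factor of the evidence already in hand = (2/3) × 1.3 × 3.5 = 91/30.
Odds after that evidence = (3/9997) × 91/30 = 7/7690.
Target odds = 0.99/0.01 = 99.
Need 2.4ⁿ ≥ 99 ÷ (7/7690) = 761310/7.
2.4¹³ ≈87648.8 falls short of 761310/7 but 2.4¹⁴ ≈210357 reaches it, so n = 14.

14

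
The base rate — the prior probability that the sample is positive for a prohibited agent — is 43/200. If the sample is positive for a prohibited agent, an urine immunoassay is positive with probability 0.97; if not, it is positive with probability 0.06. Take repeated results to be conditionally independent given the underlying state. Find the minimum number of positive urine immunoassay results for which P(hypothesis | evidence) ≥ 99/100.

Prior odds: 0.215 ÷ 0.785 = 43/157.
Likelihood ratio of a positive = 0.97/0.06 = 97/6.
Target odds: 0.99 ÷ 0.01 = 99.
Require (97/6)ⁿ ≥ 99 ÷ (43/157) = 15543/43.
(97/6)² = 9409/36 falls short of 15543/43 but (97/6)³ = 912673/216 reaches it, so n = 3.

3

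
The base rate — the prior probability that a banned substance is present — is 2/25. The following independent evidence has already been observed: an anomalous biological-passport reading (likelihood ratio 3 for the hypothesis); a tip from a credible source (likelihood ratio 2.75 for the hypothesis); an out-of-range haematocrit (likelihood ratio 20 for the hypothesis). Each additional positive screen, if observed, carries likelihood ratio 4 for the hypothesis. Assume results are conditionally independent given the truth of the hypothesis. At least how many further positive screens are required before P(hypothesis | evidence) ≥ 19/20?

1

Prior odds = 0.08/0.92 = 2/23.
Combined Bayes factor of the evidence already in hand = 3 × 2.75 × 20 = 165.
Odds after that evidence = (2/23) × 165 = 330/23.
Target odds = 0.95/0.05 = 19.
Need 4ⁿ ≥ 19 ÷ (330/23) = 437/330.
4¹ = 4, which meets the required 437/330; so n = 1.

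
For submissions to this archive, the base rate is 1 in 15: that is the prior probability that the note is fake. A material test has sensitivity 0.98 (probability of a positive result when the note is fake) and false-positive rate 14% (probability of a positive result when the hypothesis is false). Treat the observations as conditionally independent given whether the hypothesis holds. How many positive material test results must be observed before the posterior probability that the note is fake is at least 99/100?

Prior odds = (1/15)/(14/15) = 1/14.
Likelihood ratio of a positive result = 0.98/0.14 = 7.
Target odds: 0.99 ÷ 0.01 = 99.
Require 7ⁿ ≥ 99 ÷ (1/14) = 1386.
7³ = 343 falls short of 1386 but 7⁴ = 2401 reaches it, so n = 4.

4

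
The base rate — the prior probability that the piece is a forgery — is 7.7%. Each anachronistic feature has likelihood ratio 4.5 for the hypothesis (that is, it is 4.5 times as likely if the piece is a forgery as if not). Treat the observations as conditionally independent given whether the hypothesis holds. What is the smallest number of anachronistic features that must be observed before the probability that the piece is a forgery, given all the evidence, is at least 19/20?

Prior odds: 0.077 ÷ 0.923 = 77/923.
Likelihood ratio per anachronistic feature = 4.5.
Target posterior odds = 0.95/0.05 = 19.
Require 4.5ⁿ ≥ 19 ÷ (77/923) = 17537/77.
4.5³ = 91.125 falls short of 17537/77 but 4.5⁴ = 410.0625 reaches it, so n = 4.

4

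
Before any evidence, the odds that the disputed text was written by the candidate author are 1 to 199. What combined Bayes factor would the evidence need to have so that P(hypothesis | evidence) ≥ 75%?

597

Prior odds = 1/199.
Target odds = 0.75/0.25 = 3.
Required Bayes factor = 3 ÷ (1/199) = 597.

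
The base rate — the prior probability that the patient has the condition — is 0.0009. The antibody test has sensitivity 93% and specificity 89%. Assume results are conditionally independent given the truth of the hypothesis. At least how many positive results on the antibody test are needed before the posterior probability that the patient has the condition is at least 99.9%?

Prior odds: 0.0009 ÷ 0.9991 = 9/9991.
False-positive rate = 1 − 0.89 = 0.11; likelihood ratio of a positive = 0.93/0.11 = 93/11.
Target posterior odds = 0.999/0.001 = 999.
Require (93/11)ⁿ ≥ 999 ÷ (9/9991) = 1109001.
(93/11)⁶ ≈365209 falls short of 1109001 but (93/11)⁷ ≈3.08768e+06 reaches it, so n = 7.

7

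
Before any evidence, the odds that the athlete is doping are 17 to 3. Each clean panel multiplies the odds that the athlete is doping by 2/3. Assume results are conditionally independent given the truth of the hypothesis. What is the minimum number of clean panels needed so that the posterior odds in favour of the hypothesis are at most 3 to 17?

9

Prior odds = 17/3.
Likelihood ratio per clean panel = 2/3.
Target odds = 3/17.
Need (17/3) × (2/3)ⁿ ≤ 3/17, i.e. (2/3)ⁿ ≤ 9/289.
(2/3)⁸ = 256/6561 is still above 9/289 but (2/3)⁹ = 512/19683 is at or below it, so n = 9.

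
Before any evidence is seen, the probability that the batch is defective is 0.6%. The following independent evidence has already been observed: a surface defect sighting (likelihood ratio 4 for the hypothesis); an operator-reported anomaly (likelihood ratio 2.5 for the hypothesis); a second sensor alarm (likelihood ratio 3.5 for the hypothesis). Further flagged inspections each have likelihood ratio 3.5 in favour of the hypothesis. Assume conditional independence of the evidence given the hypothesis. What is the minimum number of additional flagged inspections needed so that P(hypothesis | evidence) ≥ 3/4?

3

Prior odds = 0.006/0.994 = 3/497.
Combined Bayes factor of the evidence already in hand = 4 × 2.5 × 3.5 = 35.
Odds after that evidence = (3/497) × 35 = 15/71.
Target odds = 0.75/0.25 = 3.
Need 3.5ⁿ ≥ 3 ÷ (15/71) = 14.2.
3.5² = 12.25 falls short of 14.2 but 3.5³ = 42.875 reaches it, so n = 3.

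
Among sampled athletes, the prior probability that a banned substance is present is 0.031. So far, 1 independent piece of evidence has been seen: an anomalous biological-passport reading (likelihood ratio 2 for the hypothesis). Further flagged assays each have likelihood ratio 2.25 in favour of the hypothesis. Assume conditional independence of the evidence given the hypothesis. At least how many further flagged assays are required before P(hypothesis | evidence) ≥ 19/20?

Prior odds = 0.031/0.969 = 31/969.
Bayes factor of the evidence already in hand = 2.
Odds after that evidence = (31/969) × 2 = 62/969.
Target odds = 0.95/0.05 = 19.
Need 2.25ⁿ ≥ 19 ÷ (62/969) = 18411/62.
2.25⁷ = 4782969/16384 falls short of 18411/62 but 2.25⁸ = 43046721/65536 reaches it, so n = 8.

8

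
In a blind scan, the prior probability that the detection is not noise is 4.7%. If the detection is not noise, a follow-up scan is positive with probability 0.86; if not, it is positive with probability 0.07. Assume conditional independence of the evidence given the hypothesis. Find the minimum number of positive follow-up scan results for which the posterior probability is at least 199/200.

Prior odds = 0.047/0.953 = 47/953.
Likelihood ratio of a positive = 0.86/0.07 = 86/7.
Target posterior odds = 0.995/0.005 = 199.
Require (86/7)ⁿ ≥ 199 ÷ (47/953) = 189647/47.
(86/7)³ = 636056/343 falls short of 189647/47 but (86/7)⁴ = 54700816/2401 reaches it, so n = 4.

4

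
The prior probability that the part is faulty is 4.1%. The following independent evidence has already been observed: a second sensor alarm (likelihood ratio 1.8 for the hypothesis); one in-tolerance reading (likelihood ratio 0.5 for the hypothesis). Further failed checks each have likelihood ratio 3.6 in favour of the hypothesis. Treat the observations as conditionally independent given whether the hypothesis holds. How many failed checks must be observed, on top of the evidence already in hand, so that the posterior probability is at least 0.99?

Prior odds = 0.041/0.959 = 41/959.
Combined Bayes factor of the evidence already in hand = 1.8 × 0.5 = 0.9.
Odds after that evidence = (41/959) × 0.9 = 369/9590.
Target odds = 0.99/0.01 = 99.
Need 3.6ⁿ ≥ 99 ÷ (369/9590) = 105490/41.
3.6⁶ = 34012224/15625 falls short of 105490/41 but 3.6⁷ = 612220032/78125 reaches it, so n = 7.

7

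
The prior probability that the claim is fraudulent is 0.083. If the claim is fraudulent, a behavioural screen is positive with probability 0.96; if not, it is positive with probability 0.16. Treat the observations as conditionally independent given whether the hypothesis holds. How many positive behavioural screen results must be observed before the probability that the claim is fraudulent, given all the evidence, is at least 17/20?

3

Prior odds: 0.083 ÷ 0.917 = 83/917.
Likelihood ratio of a positive = 0.96/0.16 = 6.
Target posterior odds = 0.85/0.15 = 17/3.
Need (83/917) × 6ⁿ ≥ 17/3, i.e. 6ⁿ ≥ 15589/249.
6² = 36 falls short of 15589/249 but 6³ = 216 reaches it, so n = 3.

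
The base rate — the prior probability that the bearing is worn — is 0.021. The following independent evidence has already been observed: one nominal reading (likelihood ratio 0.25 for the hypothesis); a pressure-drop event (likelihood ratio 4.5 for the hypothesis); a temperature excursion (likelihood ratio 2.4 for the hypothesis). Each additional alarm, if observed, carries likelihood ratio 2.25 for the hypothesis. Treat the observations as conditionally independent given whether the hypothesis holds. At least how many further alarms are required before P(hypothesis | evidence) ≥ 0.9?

Prior odds = 0.021/0.979 = 21/979.
Combined Bayes factor of the evidence already in hand = 0.25 × 4.5 × 2.4 = 2.7.
Odds after that evidence = (21/979) × 2.7 = 567/9790.
Target odds = 0.9/0.1 = 9.
Need 2.25ⁿ ≥ 9 ÷ (567/9790) = 9790/63.
2.25⁶ = 531441/4096 falls short of 9790/63 but 2.25⁷ = 4782969/16384 reaches it, so n = 7.

7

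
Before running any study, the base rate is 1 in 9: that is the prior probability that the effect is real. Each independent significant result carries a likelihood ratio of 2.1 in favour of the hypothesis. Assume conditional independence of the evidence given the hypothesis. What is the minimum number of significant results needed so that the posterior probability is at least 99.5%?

10

Prior odds: (1/9) ÷ (8/9) = 0.125.
Likelihood ratio per significant result = 2.1.
Target posterior odds = 0.995/0.005 = 199.
Require 2.1ⁿ ≥ 199 ÷ 0.125 = 1592.
2.1⁹ ≈794.28 falls short of 1592 but 2.1¹⁰ ≈1667.99 reaches it, so n = 10.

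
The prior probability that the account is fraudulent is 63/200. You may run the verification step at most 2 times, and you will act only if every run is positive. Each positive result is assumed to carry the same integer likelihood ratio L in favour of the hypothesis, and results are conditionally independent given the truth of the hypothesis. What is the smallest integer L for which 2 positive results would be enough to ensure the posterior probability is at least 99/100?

15

Prior odds = 0.315/0.685 = 63/137.
Target odds = 0.99/0.01 = 99.
Need L² ≥ 99 ÷ (63/137) = 1507/7.
14² = 196 < 1507/7 ≤ 225 = 15², so L = 15.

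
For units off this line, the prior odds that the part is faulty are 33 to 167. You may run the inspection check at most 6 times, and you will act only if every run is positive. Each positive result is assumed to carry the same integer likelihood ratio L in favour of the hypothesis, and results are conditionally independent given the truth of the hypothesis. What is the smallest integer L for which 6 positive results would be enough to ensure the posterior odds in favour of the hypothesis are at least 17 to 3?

Prior odds = 33/167.
Target odds = 17/3.
Need L⁶ ≥ 17/3 ÷ (33/167) = 2839/99.
1⁶ = 1 < 2839/99 ≤ 64 = 2⁶, so L = 2.

2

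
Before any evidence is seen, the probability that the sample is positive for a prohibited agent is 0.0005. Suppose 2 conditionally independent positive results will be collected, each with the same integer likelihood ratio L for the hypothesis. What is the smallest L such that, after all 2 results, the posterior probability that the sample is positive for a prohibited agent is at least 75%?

Prior odds = 0.0005/0.9995 = 1/1999.
Target odds = 0.75/0.25 = 3.
Need L² ≥ 3 ÷ (1/1999) = 5997.
77² = 5929 < 5997 ≤ 6084 = 78², so L = 78.

78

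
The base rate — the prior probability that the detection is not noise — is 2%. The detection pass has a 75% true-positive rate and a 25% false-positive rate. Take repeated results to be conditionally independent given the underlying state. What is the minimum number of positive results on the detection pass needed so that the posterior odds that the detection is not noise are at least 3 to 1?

Prior odds: 0.02 ÷ 0.98 = 1/49.
Likelihood ratio of a positive result = 0.75/0.25 = 3.
Target odds = 3.
Need (1/49) × 3ⁿ ≥ 3, i.e. 3ⁿ ≥ 147.
3⁴ = 81 falls short of 147 but 3⁵ = 243 reaches it, so n = 5.

5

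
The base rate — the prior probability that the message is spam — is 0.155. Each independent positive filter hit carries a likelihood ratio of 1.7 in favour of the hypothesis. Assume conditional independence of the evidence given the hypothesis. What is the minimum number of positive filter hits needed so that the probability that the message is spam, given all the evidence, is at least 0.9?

8

Prior odds = 0.155/0.845 = 31/169.
Likelihood ratio per positive filter hit = 1.7.
Target odds: 0.9 ÷ 0.1 = 9.
Require 1.7ⁿ ≥ 9 ÷ (31/169) = 1521/31.
1.7⁷ = 410338673/10000000 falls short of 1521/31 but 1.7⁸ ≈69.7576 reaches it, so n = 8.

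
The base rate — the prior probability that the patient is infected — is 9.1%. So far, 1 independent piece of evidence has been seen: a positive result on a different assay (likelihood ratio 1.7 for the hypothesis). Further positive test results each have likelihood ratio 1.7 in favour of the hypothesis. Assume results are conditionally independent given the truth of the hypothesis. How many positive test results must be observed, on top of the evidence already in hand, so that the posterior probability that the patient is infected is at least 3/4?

Prior odds = 0.091/0.909 = 91/909.
Bayes factor of the evidence already in hand = 1.7.
Odds after that evidence = (91/909) × 1.7 = 1547/9090.
Target odds = 0.75/0.25 = 3.
Need 1.7ⁿ ≥ 3 ÷ (1547/9090) = 27270/1547.
1.7⁵ = 1419857/100000 falls short of 27270/1547 but 1.7⁶ = 24137569/1000000 reaches it, so n = 6.

6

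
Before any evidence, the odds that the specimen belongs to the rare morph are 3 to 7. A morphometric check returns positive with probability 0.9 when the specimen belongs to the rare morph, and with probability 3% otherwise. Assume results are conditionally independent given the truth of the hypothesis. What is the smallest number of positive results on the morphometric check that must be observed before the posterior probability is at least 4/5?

1

Prior odds = 3/7.
Likelihood ratio of a positive result = 0.9/0.03 = 30.
Target posterior odds = 0.8/0.2 = 4.
Require 30ⁿ ≥ 4 ÷ (3/7) = 28/3.
30¹ = 30, which meets the required 28/3; so n = 1.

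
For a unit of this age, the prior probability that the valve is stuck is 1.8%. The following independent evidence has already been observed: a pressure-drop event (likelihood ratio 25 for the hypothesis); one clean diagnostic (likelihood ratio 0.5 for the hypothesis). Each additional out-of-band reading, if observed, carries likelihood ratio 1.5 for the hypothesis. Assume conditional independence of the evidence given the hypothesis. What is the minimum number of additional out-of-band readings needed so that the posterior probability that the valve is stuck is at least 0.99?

15

Prior odds = 0.018/0.982 = 9/491.
Combined Bayes factor of the evidence already in hand = 25 × 0.5 = 12.5.
Odds after that evidence = (9/491) × 12.5 = 225/982.
Target odds = 0.99/0.01 = 99.
Need 1.5ⁿ ≥ 99 ÷ (225/982) = 432.08.
1.5¹⁴ = 4782969/16384 falls short of 432.08 but 1.5¹⁵ = 14348907/32768 reaches it, so n = 15.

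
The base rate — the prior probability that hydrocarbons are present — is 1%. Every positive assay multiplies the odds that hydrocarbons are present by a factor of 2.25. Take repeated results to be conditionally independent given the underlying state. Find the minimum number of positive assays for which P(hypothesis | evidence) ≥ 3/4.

8

Prior odds: 0.01 ÷ 0.99 = 1/99.
Likelihood ratio per positive assay = 2.25.
Target posterior odds = 0.75/0.25 = 3.
Need (1/99) × 2.25ⁿ ≥ 3, i.e. 2.25ⁿ ≥ 297.
2.25⁷ = 4782969/16384 falls short of 297 but 2.25⁸ = 43046721/65536 reaches it, so n = 8.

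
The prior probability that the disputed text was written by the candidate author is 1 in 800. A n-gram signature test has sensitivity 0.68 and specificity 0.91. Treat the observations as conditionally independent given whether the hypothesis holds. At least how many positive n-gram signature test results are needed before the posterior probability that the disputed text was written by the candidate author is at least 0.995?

6

Prior odds: 0.00125 ÷ 0.99875 = 1/799.
False-positive rate = 1 − 0.91 = 0.09; likelihood ratio of a positive = 0.68/0.09 = 68/9.
Target posterior odds = 0.995/0.005 = 199.
Require (68/9)ⁿ ≥ 199 ÷ (1/799) = 159001.
(68/9)⁵ ≈24622.5 falls short of 159001 but (68/9)⁶ ≈186037 reaches it, so n = 6.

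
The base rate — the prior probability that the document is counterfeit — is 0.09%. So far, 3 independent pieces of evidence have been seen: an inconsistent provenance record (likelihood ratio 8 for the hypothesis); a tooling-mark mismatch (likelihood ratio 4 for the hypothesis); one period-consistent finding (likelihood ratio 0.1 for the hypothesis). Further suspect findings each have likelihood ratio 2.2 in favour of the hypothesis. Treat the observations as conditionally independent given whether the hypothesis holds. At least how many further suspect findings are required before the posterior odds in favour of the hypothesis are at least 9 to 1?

11

Prior odds = 0.0009/0.9991 = 9/9991.
Combined Bayes factor of the evidence already in hand = 8 × 4 × 0.1 = 3.2.
Odds after that evidence = (9/9991) × 3.2 = 144/49955.
Target odds = 9.
Need 2.2ⁿ ≥ 9 ÷ (144/49955) = 3122.1875.
2.2¹⁰ ≈2655.99 falls short of 3122.1875 but 2.2¹¹ ≈5843.18 reaches it, so n = 11.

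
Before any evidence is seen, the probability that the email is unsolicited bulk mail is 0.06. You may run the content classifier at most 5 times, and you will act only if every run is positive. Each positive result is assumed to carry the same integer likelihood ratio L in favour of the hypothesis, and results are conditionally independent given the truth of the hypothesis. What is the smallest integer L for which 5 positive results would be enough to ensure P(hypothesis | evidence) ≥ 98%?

Prior odds = 0.06/0.94 = 3/47.
Target odds = 0.98/0.02 = 49.
Need L⁵ ≥ 49 ÷ (3/47) = 2303/3.
3⁵ = 243 < 2303/3 ≤ 1024 = 4⁵, so L = 4.

4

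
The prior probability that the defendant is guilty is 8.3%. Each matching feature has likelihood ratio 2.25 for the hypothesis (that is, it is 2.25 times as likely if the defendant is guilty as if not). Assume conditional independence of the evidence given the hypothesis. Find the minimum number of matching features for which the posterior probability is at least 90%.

6

Prior odds: 0.083 ÷ 0.917 = 83/917.
Likelihood ratio per matching feature = 2.25.
Target posterior odds = 0.9/0.1 = 9.
Need (83/917) × 2.25ⁿ ≥ 9, i.e. 2.25ⁿ ≥ 8253/83.
2.25⁵ = 59049/1024 falls short of 8253/83 but 2.25⁶ = 531441/4096 reaches it, so n = 6.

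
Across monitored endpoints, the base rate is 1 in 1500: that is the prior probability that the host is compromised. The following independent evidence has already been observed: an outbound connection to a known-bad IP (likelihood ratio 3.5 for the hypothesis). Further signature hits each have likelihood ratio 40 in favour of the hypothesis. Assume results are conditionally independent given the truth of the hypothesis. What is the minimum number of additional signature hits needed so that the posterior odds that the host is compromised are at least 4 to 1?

3

Prior odds = (1/1500)/(1499/1500) = 1/1499.
Bayes factor of the evidence already in hand = 3.5.
Odds after that evidence = (1/1499) × 3.5 = 7/2998.
Target odds = 4.
Need 40ⁿ ≥ 4 ÷ (7/2998) = 11992/7.
40² = 1600 falls short of 11992/7 but 40³ = 64000 reaches it, so n = 3.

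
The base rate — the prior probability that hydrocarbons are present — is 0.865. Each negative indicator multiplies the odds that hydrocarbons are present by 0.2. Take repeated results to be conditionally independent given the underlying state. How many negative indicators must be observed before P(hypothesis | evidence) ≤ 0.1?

Prior odds: 0.865 ÷ 0.135 = 173/27.
Likelihood ratio per negative indicator = 0.2.
Target posterior odds = 0.1/0.9 = 1/9.
Need (173/27) × 0.2ⁿ ≤ 1/9, i.e. 0.2ⁿ ≤ 3/173.
0.2² = 0.04 is still above 3/173 but 0.2³ = 0.008 is at or below it, so n = 3.

3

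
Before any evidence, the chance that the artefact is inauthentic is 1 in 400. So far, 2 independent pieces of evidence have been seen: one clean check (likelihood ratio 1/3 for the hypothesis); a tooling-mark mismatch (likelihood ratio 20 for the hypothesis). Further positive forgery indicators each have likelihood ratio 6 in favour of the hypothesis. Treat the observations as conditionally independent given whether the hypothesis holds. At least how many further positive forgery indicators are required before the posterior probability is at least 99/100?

Prior odds = 0.0025/0.9975 = 1/399.
Combined Bayes factor of the evidence already in hand = (1/3) × 20 = 20/3.
Odds after that evidence = (1/399) × 20/3 = 20/1197.
Target odds = 0.99/0.01 = 99.
Need 6ⁿ ≥ 99 ÷ (20/1197) = 5925.15.
6⁴ = 1296 falls short of 5925.15 but 6⁵ = 7776 reaches it, so n = 5.

5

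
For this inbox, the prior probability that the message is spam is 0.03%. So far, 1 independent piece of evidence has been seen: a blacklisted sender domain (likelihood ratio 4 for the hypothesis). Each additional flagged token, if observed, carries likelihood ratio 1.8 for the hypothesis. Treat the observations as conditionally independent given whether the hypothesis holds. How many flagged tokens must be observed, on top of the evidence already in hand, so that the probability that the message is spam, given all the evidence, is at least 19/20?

17

Prior odds = 0.0003/0.9997 = 3/9997.
Bayes factor of the evidence already in hand = 4.
Odds after that evidence = (3/9997) × 4 = 12/9997.
Target odds = 0.95/0.05 = 19.
Need 1.8ⁿ ≥ 19 ÷ (12/9997) = 189943/12.
1.8¹⁶ ≈12144 falls short of 189943/12 but 1.8¹⁷ ≈21859.1 reaches it, so n = 17.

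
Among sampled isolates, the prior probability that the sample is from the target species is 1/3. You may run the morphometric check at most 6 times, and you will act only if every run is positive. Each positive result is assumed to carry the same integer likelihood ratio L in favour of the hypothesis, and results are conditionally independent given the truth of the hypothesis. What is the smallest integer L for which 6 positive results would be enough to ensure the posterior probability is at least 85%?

Prior odds = (1/3)/(2/3) = 0.5.
Target odds = 0.85/0.15 = 17/3.
Need L⁶ ≥ 17/3 ÷ 0.5 = 34/3.
1⁶ = 1 < 34/3 ≤ 64 = 2⁶, so L = 2.

2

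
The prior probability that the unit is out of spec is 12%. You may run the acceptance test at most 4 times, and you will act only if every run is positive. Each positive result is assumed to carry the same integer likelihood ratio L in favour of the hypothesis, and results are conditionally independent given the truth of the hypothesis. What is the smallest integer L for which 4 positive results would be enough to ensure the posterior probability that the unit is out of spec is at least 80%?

Prior odds = 0.12/0.88 = 3/22.
Target odds = 0.8/0.2 = 4.
Need L⁴ ≥ 4 ÷ (3/22) = 88/3.
2⁴ = 16 < 88/3 ≤ 81 = 3⁴, so L = 3.

3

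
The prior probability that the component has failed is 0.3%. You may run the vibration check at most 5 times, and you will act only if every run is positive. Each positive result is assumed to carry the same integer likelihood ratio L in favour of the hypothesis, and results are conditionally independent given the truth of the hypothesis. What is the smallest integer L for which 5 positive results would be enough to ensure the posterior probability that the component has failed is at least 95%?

6

Prior odds = 0.003/0.997 = 3/997.
Target odds = 0.95/0.05 = 19.
Need L⁵ ≥ 19 ÷ (3/997) = 18943/3.
5⁵ = 3125 < 18943/3 ≤ 7776 = 6⁵, so L = 6.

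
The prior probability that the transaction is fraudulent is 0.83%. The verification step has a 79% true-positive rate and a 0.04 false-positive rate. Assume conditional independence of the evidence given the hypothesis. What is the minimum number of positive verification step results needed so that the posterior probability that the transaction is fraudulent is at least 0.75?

2

Prior odds = 0.0083/0.9917 = 83/9917.
Likelihood ratio of a positive result = 0.79/0.04 = 19.75.
Target odds: 0.75 ÷ 0.25 = 3.
Require 19.75ⁿ ≥ 3 ÷ (83/9917) = 29751/83.
19.75¹ = 19.75 falls short of 29751/83 but 19.75² = 390.0625 reaches it, so n = 2.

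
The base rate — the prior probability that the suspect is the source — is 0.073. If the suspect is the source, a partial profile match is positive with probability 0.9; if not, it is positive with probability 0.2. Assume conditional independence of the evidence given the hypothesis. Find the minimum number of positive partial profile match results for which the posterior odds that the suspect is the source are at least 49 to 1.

5

Prior odds: 0.073 ÷ 0.927 = 73/927.
Likelihood ratio of a positive = 0.9/0.2 = 4.5.
Target odds = 49.
Need (73/927) × 4.5ⁿ ≥ 49, i.e. 4.5ⁿ ≥ 45423/73.
4.5⁴ = 410.0625 falls short of 45423/73 but 4.5⁵ = 1845.28125 reaches it, so n = 5.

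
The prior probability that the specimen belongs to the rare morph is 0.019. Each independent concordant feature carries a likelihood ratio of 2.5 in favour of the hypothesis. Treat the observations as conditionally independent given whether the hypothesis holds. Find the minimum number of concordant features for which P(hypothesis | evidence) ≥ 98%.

9

Prior odds = 0.019/0.981 = 19/981.
Likelihood ratio per concordant feature = 2.5.
Target odds: 0.98 ÷ 0.02 = 49.
Require 2.5ⁿ ≥ 49 ÷ (19/981) = 48069/19.
2.5⁸ = 390625/256 falls short of 48069/19 but 2.5⁹ = 1953125/512 reaches it, so n = 9.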